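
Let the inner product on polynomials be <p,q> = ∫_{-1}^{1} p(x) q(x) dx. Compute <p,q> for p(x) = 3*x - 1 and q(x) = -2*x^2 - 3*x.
<p,q> = -14/3

Expand the product: p(x)·q(x) = -6*x^3 - 7*x^2 + 3*x.
∫_{-1}^{1} of each monomial x^k gives [2/(k+1) if k even, 0 if k odd]. Integrating term-by-term (or equivalently evaluating the antiderivative F(x) = -3*x^4/2 - 7*x^3/3 + 3*x^2/2 at the endpoints):
  F(1) − F(−1) = -7/3 − (7/3) = -14/3.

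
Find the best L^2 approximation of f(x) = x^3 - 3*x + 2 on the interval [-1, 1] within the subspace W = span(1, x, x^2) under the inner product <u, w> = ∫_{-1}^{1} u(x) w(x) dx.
g(x) = 2 - 12*x/5

The best approximation g ∈ W is the orthogonal projection of f onto W. Writing g = a_0 + a_1 x + a_2 x^2, the coefficients solve the normal equations G · a = b where
  G_{ij} = <φ_i, φ_j> and b_i = <f, φ_i>, with φ_0 = 1, φ_1 = x, φ_2 = x^2.
G =
  [2, 0, 2/3]
  [0, 2/3, 0]
  [2/3, 0, 2/5],
b = (4, -8/5, 4/3).
Solving gives a_0 = 2, a_1 = -12/5, a_2 = 0, so
  g(x) = 2 - 12*x/5.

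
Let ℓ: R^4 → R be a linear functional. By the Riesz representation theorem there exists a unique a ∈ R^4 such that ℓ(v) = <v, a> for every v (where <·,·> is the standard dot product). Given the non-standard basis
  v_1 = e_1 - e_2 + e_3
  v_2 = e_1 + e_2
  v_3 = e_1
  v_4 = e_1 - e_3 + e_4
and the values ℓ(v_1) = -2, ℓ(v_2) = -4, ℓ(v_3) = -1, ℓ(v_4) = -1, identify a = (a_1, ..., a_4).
a = (-1, -3, -4, -4)

Write a = (a_1, ..., a_4) in the standard basis. For each basis vector v_i, ℓ(v_i) = <v_i, a> is a linear equation in the a_j's. Collect the n equations into a matrix system V a = ℓ, where row i of V is v_i (expressed in the standard basis). Since V is invertible (lower-triangular with 1s on the diagonal, up to permutation), solve by back-substitution:
  V =
[[1, -1, 1, 0],
 [1, 1, 0, 0],
 [1, 0, 0, 0],
 [1, 0, -1, 1]]
  V a = (-2, -4, -1, -1)
Solving gives a = (-1, -3, -4, -4).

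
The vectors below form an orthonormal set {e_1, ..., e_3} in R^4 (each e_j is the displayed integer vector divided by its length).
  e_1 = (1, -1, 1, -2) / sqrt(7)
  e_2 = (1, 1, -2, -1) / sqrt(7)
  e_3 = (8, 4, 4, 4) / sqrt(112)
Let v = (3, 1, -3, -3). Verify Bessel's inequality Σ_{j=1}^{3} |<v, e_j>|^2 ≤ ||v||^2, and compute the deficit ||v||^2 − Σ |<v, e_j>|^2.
Σ |<v, e_j>|^2 = 195/7; ||v||^2 = 28; deficit = 1/7

Write each e_j = u_j / sqrt(<u_j, u_j>) where u_j is the displayed integer vector. Then <v, e_j> = <v, u_j> / sqrt(<u_j, u_j>), so |<v, e_j>|^2 = <v, u_j>^2 / <u_j, u_j>.
Coefficients: <v, e_1> = 5/sqrt(7), <v, e_2> = 13/sqrt(7), <v, e_3> = 4/sqrt(112).
Square and sum: Σ |<v, e_j>|^2 = 195/7.
Compute ||v||^2 = v·v = 28.
Deficit = 28 − 195/7 = 1/7 ≥ 0, confirming Bessel's inequality. (The deficit equals ||v − Σ <v,e_j> e_j||^2, the squared distance from v to span{e_j}.)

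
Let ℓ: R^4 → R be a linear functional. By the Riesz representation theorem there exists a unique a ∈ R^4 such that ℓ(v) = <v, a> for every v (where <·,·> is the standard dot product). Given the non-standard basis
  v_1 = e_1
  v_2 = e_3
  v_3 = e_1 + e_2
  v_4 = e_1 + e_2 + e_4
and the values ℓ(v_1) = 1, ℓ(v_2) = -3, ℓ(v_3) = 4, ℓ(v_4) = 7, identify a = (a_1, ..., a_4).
a = (1, 3, -3, 3)

Write a = (a_1, ..., a_4) in the standard basis. For each basis vector v_i, ℓ(v_i) = <v_i, a> is a linear equation in the a_j's. Collect the n equations into a matrix system V a = ℓ, where row i of V is v_i (expressed in the standard basis). Since V is invertible (lower-triangular with 1s on the diagonal, up to permutation), solve by back-substitution:
  V =
[[1, 0, 0, 0],
 [0, 0, 1, 0],
 [1, 1, 0, 0],
 [1, 1, 0, 1]]
  V a = (1, -3, 4, 7)
Solving gives a = (1, 3, -3, 3).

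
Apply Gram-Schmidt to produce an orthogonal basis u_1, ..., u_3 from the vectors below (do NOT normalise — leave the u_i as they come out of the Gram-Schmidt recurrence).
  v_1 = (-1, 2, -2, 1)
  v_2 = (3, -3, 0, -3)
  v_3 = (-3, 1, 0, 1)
Orthogonal basis:
  u_1 = (-1, 2, -2, 1)
  u_2 = (9/5, -3/5, -12/5, -9/5)
  u_3 = (-9/7, -4/7, -2/7, -5/7)

Apply the Gram-Schmidt recurrence
  u_1 = v_1
  u_i = v_i − Σ_{j<i} ((v_i · u_j) / (u_j · u_j)) · u_j.

Step by step this gives:
  u_1 = (-1, 2, -2, 1)
  u_2 = (9/5, -3/5, -12/5, -9/5)
  u_3 = (-9/7, -4/7, -2/7, -5/7)

Orthogonality check:
  u_2 · u_1 = 0 (should be 0)
  u_3 · u_1 = 0 (should be 0)
  u_3 · u_2 = 0 (should be 0)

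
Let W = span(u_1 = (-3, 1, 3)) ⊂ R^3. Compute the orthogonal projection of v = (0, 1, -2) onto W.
proj_W(v) = (15/19, -5/19, -15/19)

Set up U = [u_1 | ... | u_1] ∈ R^(3×1). The projector onto W = col(U) is P = U (U^T U)^(-1) U^T.
Compute U^T U =
  [19],
and U^T v = (-5).
Solve U^T U · c = U^T v for the coefficients: c = (-5/19). The projection is proj_W(v) = U c.
Check: (v - proj_W(v)) · u_1 = 0  (should be 0).
Result: proj_W(v) = (15/19, -5/19, -15/19).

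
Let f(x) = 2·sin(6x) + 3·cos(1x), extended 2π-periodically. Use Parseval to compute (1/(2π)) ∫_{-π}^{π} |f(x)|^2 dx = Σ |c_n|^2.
Σ |c_n|^2 = 13/2

Expand |f|^2 and use orthogonality of {sin(nx), cos(mx)} on [-π, π]:
  ∫_{-π}^{π} sin(nx)^2 dx = π, ∫ cos(mx)^2 dx = π, and cross terms integrate to 0.
So ∫_{-π}^{π} f(x)^2 dx = 2^2 · π + 3^2 · π = (4 + 9)π.
Divide by 2π: (4 + 9)/2 = 13/2.
By Parseval, this equals Σ |c_n|^2.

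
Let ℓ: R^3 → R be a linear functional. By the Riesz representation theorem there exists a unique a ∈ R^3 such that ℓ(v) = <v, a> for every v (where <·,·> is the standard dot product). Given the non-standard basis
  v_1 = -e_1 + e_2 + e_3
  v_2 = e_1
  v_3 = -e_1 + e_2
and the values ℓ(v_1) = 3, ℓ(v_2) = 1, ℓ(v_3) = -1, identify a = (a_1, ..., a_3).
a = (1, 0, 4)

Write a = (a_1, ..., a_3) in the standard basis. For each basis vector v_i, ℓ(v_i) = <v_i, a> is a linear equation in the a_j's. Collect the n equations into a matrix system V a = ℓ, where row i of V is v_i (expressed in the standard basis). Since V is invertible (lower-triangular with 1s on the diagonal, up to permutation), solve by back-substitution:
  V =
[[-1, 1, 1],
 [1, 0, 0],
 [-1, 1, 0]]
  V a = (3, 1, -1)
Solving gives a = (1, 0, 4).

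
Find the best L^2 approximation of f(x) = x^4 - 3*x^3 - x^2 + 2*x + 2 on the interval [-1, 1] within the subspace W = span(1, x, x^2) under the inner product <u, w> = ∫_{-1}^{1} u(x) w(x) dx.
g(x) = -x^2/7 + x/5 + 67/35

The best approximation g ∈ W is the orthogonal projection of f onto W. Writing g = a_0 + a_1 x + a_2 x^2, the coefficients solve the normal equations G · a = b where
  G_{ij} = <φ_i, φ_j> and b_i = <f, φ_i>, with φ_0 = 1, φ_1 = x, φ_2 = x^2.
G =
  [2, 0, 2/3]
  [0, 2/3, 0]
  [2/3, 0, 2/5],
b = (56/15, 2/15, 128/105).
Solving gives a_0 = 67/35, a_1 = 1/5, a_2 = -1/7, so
  g(x) = -x^2/7 + x/5 + 67/35.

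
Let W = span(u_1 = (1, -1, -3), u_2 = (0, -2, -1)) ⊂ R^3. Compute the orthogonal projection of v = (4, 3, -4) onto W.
proj_W(v) = (5/2, 33/10, -23/5)

Set up U = [u_1 | ... | u_2] ∈ R^(3×2). The projector onto W = col(U) is P = U (U^T U)^(-1) U^T.
Compute U^T U =
  [11, 5]
  [5, 5],
and U^T v = (13, -2).
Solve U^T U · c = U^T v for the coefficients: c = (5/2, -29/10). The projection is proj_W(v) = U c.
Check: (v - proj_W(v)) · u_1 = 0  (should be 0).
Check: (v - proj_W(v)) · u_2 = 0  (should be 0).
Result: proj_W(v) = (5/2, 33/10, -23/5).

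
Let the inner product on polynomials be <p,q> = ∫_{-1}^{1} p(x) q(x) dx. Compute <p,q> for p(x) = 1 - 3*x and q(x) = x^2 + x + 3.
<p,q> = 14/3

Expand the product: p(x)·q(x) = -3*x^3 - 2*x^2 - 8*x + 3.
∫_{-1}^{1} of each monomial x^k gives [2/(k+1) if k even, 0 if k odd]. Integrating term-by-term (or equivalently evaluating the antiderivative F(x) = -3*x^4/4 - 2*x^3/3 - 4*x^2 + 3*x at the endpoints):
  F(1) − F(−1) = -29/12 − (-85/12) = 14/3.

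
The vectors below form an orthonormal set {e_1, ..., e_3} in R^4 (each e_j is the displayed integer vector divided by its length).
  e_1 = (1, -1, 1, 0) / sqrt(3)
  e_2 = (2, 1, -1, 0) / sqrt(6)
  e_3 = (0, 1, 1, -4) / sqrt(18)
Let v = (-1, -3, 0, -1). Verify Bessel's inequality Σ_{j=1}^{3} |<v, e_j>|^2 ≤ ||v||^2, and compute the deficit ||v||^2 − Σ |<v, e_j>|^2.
Σ |<v, e_j>|^2 = 50/9; ||v||^2 = 11; deficit = 49/9

Write each e_j = u_j / sqrt(<u_j, u_j>) where u_j is the displayed integer vector. Then <v, e_j> = <v, u_j> / sqrt(<u_j, u_j>), so |<v, e_j>|^2 = <v, u_j>^2 / <u_j, u_j>.
Coefficients: <v, e_1> = 2/sqrt(3), <v, e_2> = -5/sqrt(6), <v, e_3> = 1/sqrt(18).
Square and sum: Σ |<v, e_j>|^2 = 50/9.
Compute ||v||^2 = v·v = 11.
Deficit = 11 − 50/9 = 49/9 ≥ 0, confirming Bessel's inequality. (The deficit equals ||v − Σ <v,e_j> e_j||^2, the squared distance from v to span{e_j}.)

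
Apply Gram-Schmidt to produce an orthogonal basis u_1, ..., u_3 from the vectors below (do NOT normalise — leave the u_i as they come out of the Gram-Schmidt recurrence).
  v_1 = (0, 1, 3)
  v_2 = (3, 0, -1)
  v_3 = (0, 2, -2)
Orthogonal basis:
  u_1 = (0, 1, 3)
  u_2 = (3, 3/10, -1/10)
  u_3 = (-24/91, 216/91, -72/91)

Apply the Gram-Schmidt recurrence
  u_1 = v_1
  u_i = v_i − Σ_{j<i} ((v_i · u_j) / (u_j · u_j)) · u_j.

Step by step this gives:
  u_1 = (0, 1, 3)
  u_2 = (3, 3/10, -1/10)
  u_3 = (-24/91, 216/91, -72/91)

Orthogonality check:
  u_2 · u_1 = 0 (should be 0)
  u_3 · u_1 = 0 (should be 0)
  u_3 · u_2 = 0 (should be 0)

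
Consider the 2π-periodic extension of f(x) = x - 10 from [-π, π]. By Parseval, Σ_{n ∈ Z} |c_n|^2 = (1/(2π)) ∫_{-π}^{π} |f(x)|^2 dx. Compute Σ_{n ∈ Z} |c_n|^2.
Σ |c_n|^2 = π^2/3 + 100

Expand and integrate term by term over [-π, π]:
  ∫ (x)^2 dx = 1·(2π^3/3); ∫ 2·1·(-10)·x dx = 0 (odd integrand); ∫ (-10)^2 dx = 100·2π.
So (1/(2π)) ∫_{-π}^{π} (x - 10)^2 dx = 1π^2/3 + 100 = π^2/3 + 100.
Parseval ⇒ Σ |c_n|^2 = π^2/3 + 100.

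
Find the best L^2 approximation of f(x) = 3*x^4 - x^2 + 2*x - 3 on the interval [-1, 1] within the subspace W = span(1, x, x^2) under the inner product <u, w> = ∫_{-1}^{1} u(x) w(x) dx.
g(x) = 11*x^2/7 + 2*x - 114/35

The best approximation g ∈ W is the orthogonal projection of f onto W. Writing g = a_0 + a_1 x + a_2 x^2, the coefficients solve the normal equations G · a = b where
  G_{ij} = <φ_i, φ_j> and b_i = <f, φ_i>, with φ_0 = 1, φ_1 = x, φ_2 = x^2.
G =
  [2, 0, 2/3]
  [0, 2/3, 0]
  [2/3, 0, 2/5],
b = (-82/15, 4/3, -54/35).
Solving gives a_0 = -114/35, a_1 = 2, a_2 = 11/7, so
  g(x) = 11*x^2/7 + 2*x - 114/35.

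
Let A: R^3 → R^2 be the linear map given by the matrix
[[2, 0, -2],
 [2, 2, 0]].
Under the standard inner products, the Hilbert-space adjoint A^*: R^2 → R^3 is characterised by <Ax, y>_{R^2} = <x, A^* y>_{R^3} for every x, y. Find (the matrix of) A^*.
A^* = A^T =
[[2, 2],
 [0, 2],
 [-2, 0]]

For real matrices with standard dot products, the defining identity <Ax, y> = <x, A^* y> gives (Ax)^T y = x^T (A^*) y, i.e. x^T A^T y = x^T (A^*) y. Since this holds for all x, y, we must have A^* = A^T. Therefore
A^* =
[[2, 2],
 [0, 2],
 [-2, 0]].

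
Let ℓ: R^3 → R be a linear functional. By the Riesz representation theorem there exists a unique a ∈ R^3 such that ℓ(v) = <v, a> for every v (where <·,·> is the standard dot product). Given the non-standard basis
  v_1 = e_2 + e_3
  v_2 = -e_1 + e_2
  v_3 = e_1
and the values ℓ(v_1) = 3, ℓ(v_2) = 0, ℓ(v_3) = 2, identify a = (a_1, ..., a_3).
a = (2, 2, 1)

Write a = (a_1, ..., a_3) in the standard basis. For each basis vector v_i, ℓ(v_i) = <v_i, a> is a linear equation in the a_j's. Collect the n equations into a matrix system V a = ℓ, where row i of V is v_i (expressed in the standard basis). Since V is invertible (lower-triangular with 1s on the diagonal, up to permutation), solve by back-substitution:
  V =
[[0, 1, 1],
 [-1, 1, 0],
 [1, 0, 0]]
  V a = (3, 0, 2)
Solving gives a = (2, 2, 1).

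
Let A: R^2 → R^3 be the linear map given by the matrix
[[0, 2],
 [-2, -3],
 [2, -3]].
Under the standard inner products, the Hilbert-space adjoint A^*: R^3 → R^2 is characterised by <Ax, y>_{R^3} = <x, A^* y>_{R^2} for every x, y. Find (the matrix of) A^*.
A^* = A^T =
[[0, -2, 2],
 [2, -3, -3]]

For real matrices with standard dot products, the defining identity <Ax, y> = <x, A^* y> gives (Ax)^T y = x^T (A^*) y, i.e. x^T A^T y = x^T (A^*) y. Since this holds for all x, y, we must have A^* = A^T. Therefore
A^* =
[[0, -2, 2],
 [2, -3, -3]].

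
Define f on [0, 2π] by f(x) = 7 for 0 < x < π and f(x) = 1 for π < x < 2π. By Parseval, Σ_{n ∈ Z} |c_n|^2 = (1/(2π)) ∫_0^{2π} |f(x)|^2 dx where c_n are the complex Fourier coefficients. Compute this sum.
Σ |c_n|^2 = 25

Parseval equates the L^2 energy of f (normalised by 1/(2π)) with the ℓ^2 sum of its Fourier coefficients: (1/(2π)) ∫_0^{2π} |f|^2 = Σ |c_n|^2.
Compute the left side: (1/(2π)) [∫_0^π 7^2 dx + ∫_π^{2π} 1^2 dx] = (1/(2π)) · (49π + 1π) = (49 + 1)/2 = 25.
So Σ_{n ∈ Z} |c_n|^2 = 25.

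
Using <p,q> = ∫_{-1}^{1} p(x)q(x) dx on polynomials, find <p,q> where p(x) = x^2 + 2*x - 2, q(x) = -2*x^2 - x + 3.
<p,q> = -142/15

Expand the product: p(x)·q(x) = -2*x^4 - 5*x^3 + 5*x^2 + 8*x - 6.
∫_{-1}^{1} of each monomial x^k gives [2/(k+1) if k even, 0 if k odd]. Integrating term-by-term (or equivalently evaluating the antiderivative F(x) = -2*x^5/5 - 5*x^4/4 + 5*x^3/3 + 4*x^2 - 6*x at the endpoints):
  F(1) − F(−1) = -119/60 − (449/60) = -142/15.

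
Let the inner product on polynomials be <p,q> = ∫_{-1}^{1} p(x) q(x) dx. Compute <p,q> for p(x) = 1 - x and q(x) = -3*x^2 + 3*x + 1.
<p,q> = -2

Expand the product: p(x)·q(x) = 3*x^3 - 6*x^2 + 2*x + 1.
∫_{-1}^{1} of each monomial x^k gives [2/(k+1) if k even, 0 if k odd]. Integrating term-by-term (or equivalently evaluating the antiderivative F(x) = 3*x^4/4 - 2*x^3 + x^2 + x at the endpoints):
  F(1) − F(−1) = 3/4 − (11/4) = -2.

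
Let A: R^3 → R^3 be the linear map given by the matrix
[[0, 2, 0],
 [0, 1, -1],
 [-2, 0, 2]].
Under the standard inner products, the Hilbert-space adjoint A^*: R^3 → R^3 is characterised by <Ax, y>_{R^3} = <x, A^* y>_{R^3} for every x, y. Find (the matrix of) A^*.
A^* = A^T =
[[0, 0, -2],
 [2, 1, 0],
 [0, -1, 2]]

For real matrices with standard dot products, the defining identity <Ax, y> = <x, A^* y> gives (Ax)^T y = x^T (A^*) y, i.e. x^T A^T y = x^T (A^*) y. Since this holds for all x, y, we must have A^* = A^T. Therefore
A^* =
[[0, 0, -2],
 [2, 1, 0],
 [0, -1, 2]].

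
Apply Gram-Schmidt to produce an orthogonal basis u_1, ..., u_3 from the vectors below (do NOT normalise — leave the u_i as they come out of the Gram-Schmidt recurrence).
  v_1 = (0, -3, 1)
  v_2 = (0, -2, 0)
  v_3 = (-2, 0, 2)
Orthogonal basis:
  u_1 = (0, -3, 1)
  u_2 = (0, -1/5, -3/5)
  u_3 = (-2, 0, 0)

Apply the Gram-Schmidt recurrence
  u_1 = v_1
  u_i = v_i − Σ_{j<i} ((v_i · u_j) / (u_j · u_j)) · u_j.

Step by step this gives:
  u_1 = (0, -3, 1)
  u_2 = (0, -1/5, -3/5)
  u_3 = (-2, 0, 0)

Orthogonality check:
  u_2 · u_1 = 0 (should be 0)
  u_3 · u_1 = 0 (should be 0)
  u_3 · u_2 = 0 (should be 0)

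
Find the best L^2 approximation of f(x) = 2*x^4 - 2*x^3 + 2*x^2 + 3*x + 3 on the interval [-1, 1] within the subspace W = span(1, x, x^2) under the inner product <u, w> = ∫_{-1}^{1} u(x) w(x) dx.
g(x) = 26*x^2/7 + 9*x/5 + 99/35

The best approximation g ∈ W is the orthogonal projection of f onto W. Writing g = a_0 + a_1 x + a_2 x^2, the coefficients solve the normal equations G · a = b where
  G_{ij} = <φ_i, φ_j> and b_i = <f, φ_i>, with φ_0 = 1, φ_1 = x, φ_2 = x^2.
G =
  [2, 0, 2/3]
  [0, 2/3, 0]
  [2/3, 0, 2/5],
b = (122/15, 6/5, 118/35).
Solving gives a_0 = 99/35, a_1 = 9/5, a_2 = 26/7, so
  g(x) = 26*x^2/7 + 9*x/5 + 99/35.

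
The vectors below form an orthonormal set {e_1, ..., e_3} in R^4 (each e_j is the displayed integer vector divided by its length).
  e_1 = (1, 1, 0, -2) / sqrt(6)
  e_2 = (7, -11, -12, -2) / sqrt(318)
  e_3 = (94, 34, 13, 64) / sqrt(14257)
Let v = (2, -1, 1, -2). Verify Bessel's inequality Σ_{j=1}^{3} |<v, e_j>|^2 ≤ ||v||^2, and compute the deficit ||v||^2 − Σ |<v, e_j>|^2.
Σ |<v, e_j>|^2 = 1394/269; ||v||^2 = 10; deficit = 1296/269

Write each e_j = u_j / sqrt(<u_j, u_j>) where u_j is the displayed integer vector. Then <v, e_j> = <v, u_j> / sqrt(<u_j, u_j>), so |<v, e_j>|^2 = <v, u_j>^2 / <u_j, u_j>.
Coefficients: <v, e_1> = 5/sqrt(6), <v, e_2> = 17/sqrt(318), <v, e_3> = 39/sqrt(14257).
Square and sum: Σ |<v, e_j>|^2 = 1394/269.
Compute ||v||^2 = v·v = 10.
Deficit = 10 − 1394/269 = 1296/269 ≥ 0, confirming Bessel's inequality. (The deficit equals ||v − Σ <v,e_j> e_j||^2, the squared distance from v to span{e_j}.)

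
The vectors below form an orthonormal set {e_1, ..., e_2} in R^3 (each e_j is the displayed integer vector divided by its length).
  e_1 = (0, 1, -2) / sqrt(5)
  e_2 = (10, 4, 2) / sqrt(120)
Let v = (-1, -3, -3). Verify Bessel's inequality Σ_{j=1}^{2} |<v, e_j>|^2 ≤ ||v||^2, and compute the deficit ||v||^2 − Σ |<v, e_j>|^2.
Σ |<v, e_j>|^2 = 25/3; ||v||^2 = 19; deficit = 32/3

Write each e_j = u_j / sqrt(<u_j, u_j>) where u_j is the displayed integer vector. Then <v, e_j> = <v, u_j> / sqrt(<u_j, u_j>), so |<v, e_j>|^2 = <v, u_j>^2 / <u_j, u_j>.
Coefficients: <v, e_1> = 3/sqrt(5), <v, e_2> = -28/sqrt(120).
Square and sum: Σ |<v, e_j>|^2 = 25/3.
Compute ||v||^2 = v·v = 19.
Deficit = 19 − 25/3 = 32/3 ≥ 0, confirming Bessel's inequality. (The deficit equals ||v − Σ <v,e_j> e_j||^2, the squared distance from v to span{e_j}.)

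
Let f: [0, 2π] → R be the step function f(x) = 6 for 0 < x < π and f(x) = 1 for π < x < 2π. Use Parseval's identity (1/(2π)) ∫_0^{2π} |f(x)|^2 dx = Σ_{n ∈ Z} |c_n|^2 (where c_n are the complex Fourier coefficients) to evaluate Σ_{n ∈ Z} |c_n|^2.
Σ |c_n|^2 = 37/2

Parseval equates the L^2 energy of f (normalised by 1/(2π)) with the ℓ^2 sum of its Fourier coefficients: (1/(2π)) ∫_0^{2π} |f|^2 = Σ |c_n|^2.
Compute the left side: (1/(2π)) [∫_0^π 6^2 dx + ∫_π^{2π} 1^2 dx] = (1/(2π)) · (36π + 1π) = (36 + 1)/2 = 37/2.
So Σ_{n ∈ Z} |c_n|^2 = 37/2.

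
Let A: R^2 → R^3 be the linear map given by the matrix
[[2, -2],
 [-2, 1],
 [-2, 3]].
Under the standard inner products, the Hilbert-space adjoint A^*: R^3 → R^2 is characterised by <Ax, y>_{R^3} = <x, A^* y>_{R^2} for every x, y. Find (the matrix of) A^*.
A^* = A^T =
[[2, -2, -2],
 [-2, 1, 3]]

For real matrices with standard dot products, the defining identity <Ax, y> = <x, A^* y> gives (Ax)^T y = x^T (A^*) y, i.e. x^T A^T y = x^T (A^*) y. Since this holds for all x, y, we must have A^* = A^T. Therefore
A^* =
[[2, -2, -2],
 [-2, 1, 3]].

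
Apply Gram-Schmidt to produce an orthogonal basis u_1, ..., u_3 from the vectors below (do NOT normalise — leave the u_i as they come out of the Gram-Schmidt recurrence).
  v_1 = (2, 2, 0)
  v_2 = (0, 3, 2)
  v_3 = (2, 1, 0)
Orthogonal basis:
  u_1 = (2, 2, 0)
  u_2 = (-3/2, 3/2, 2)
  u_3 = (4/17, -4/17, 6/17)

Apply the Gram-Schmidt recurrence
  u_1 = v_1
  u_i = v_i − Σ_{j<i} ((v_i · u_j) / (u_j · u_j)) · u_j.

Step by step this gives:
  u_1 = (2, 2, 0)
  u_2 = (-3/2, 3/2, 2)
  u_3 = (4/17, -4/17, 6/17)

Orthogonality check:
  u_2 · u_1 = 0 (should be 0)
  u_3 · u_1 = 0 (should be 0)
  u_3 · u_2 = 0 (should be 0)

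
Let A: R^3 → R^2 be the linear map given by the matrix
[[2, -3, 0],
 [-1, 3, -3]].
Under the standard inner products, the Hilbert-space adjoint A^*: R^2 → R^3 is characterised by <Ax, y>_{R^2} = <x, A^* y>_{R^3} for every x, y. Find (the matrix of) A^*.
A^* = A^T =
[[2, -1],
 [-3, 3],
 [0, -3]]

For real matrices with standard dot products, the defining identity <Ax, y> = <x, A^* y> gives (Ax)^T y = x^T (A^*) y, i.e. x^T A^T y = x^T (A^*) y. Since this holds for all x, y, we must have A^* = A^T. Therefore
A^* =
[[2, -1],
 [-3, 3],
 [0, -3]].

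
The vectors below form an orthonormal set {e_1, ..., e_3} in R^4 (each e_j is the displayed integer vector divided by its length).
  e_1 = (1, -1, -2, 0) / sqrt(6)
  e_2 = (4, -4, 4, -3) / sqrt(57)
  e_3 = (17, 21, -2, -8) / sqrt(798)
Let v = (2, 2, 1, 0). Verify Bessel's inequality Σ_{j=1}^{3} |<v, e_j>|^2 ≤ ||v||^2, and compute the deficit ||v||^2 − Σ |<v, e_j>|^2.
Σ |<v, e_j>|^2 = 164/21; ||v||^2 = 9; deficit = 25/21

Write each e_j = u_j / sqrt(<u_j, u_j>) where u_j is the displayed integer vector. Then <v, e_j> = <v, u_j> / sqrt(<u_j, u_j>), so |<v, e_j>|^2 = <v, u_j>^2 / <u_j, u_j>.
Coefficients: <v, e_1> = -2/sqrt(6), <v, e_2> = 4/sqrt(57), <v, e_3> = 74/sqrt(798).
Square and sum: Σ |<v, e_j>|^2 = 164/21.
Compute ||v||^2 = v·v = 9.
Deficit = 9 − 164/21 = 25/21 ≥ 0, confirming Bessel's inequality. (The deficit equals ||v − Σ <v,e_j> e_j||^2, the squared distance from v to span{e_j}.)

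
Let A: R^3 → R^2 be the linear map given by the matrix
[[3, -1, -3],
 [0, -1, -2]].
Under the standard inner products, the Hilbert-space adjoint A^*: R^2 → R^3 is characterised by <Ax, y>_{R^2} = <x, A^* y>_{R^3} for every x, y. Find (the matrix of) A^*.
A^* = A^T =
[[3, 0],
 [-1, -1],
 [-3, -2]]

For real matrices with standard dot products, the defining identity <Ax, y> = <x, A^* y> gives (Ax)^T y = x^T (A^*) y, i.e. x^T A^T y = x^T (A^*) y. Since this holds for all x, y, we must have A^* = A^T. Therefore
A^* =
[[3, 0],
 [-1, -1],
 [-3, -2]].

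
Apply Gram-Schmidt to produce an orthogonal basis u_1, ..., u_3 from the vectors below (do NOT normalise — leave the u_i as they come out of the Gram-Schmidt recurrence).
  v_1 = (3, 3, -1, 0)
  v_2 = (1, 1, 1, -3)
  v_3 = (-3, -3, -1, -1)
Orthogonal basis:
  u_1 = (3, 3, -1, 0)
  u_2 = (4/19, 4/19, 24/19, -3)
  u_3 = (-66/203, -66/203, -396/203, -176/203)

Apply the Gram-Schmidt recurrence
  u_1 = v_1
  u_i = v_i − Σ_{j<i} ((v_i · u_j) / (u_j · u_j)) · u_j.

Step by step this gives:
  u_1 = (3, 3, -1, 0)
  u_2 = (4/19, 4/19, 24/19, -3)
  u_3 = (-66/203, -66/203, -396/203, -176/203)

Orthogonality check:
  u_2 · u_1 = 0 (should be 0)
  u_3 · u_1 = 0 (should be 0)
  u_3 · u_2 = 0 (should be 0)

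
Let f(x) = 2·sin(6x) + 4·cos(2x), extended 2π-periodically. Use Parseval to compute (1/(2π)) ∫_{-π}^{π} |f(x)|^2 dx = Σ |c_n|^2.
Σ |c_n|^2 = 10

Expand |f|^2 and use orthogonality of {sin(nx), cos(mx)} on [-π, π]:
  ∫_{-π}^{π} sin(nx)^2 dx = π, ∫ cos(mx)^2 dx = π, and cross terms integrate to 0.
So ∫_{-π}^{π} f(x)^2 dx = 2^2 · π + 4^2 · π = (4 + 16)π.
Divide by 2π: (4 + 16)/2 = 10.
By Parseval, this equals Σ |c_n|^2.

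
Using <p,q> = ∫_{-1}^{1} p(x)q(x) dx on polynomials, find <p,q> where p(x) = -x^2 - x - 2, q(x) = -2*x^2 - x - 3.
<p,q> = 272/15

Expand the product: p(x)·q(x) = 2*x^4 + 3*x^3 + 8*x^2 + 5*x + 6.
∫_{-1}^{1} of each monomial x^k gives [2/(k+1) if k even, 0 if k odd]. Integrating term-by-term (or equivalently evaluating the antiderivative F(x) = 2*x^5/5 + 3*x^4/4 + 8*x^3/3 + 5*x^2/2 + 6*x at the endpoints):
  F(1) − F(−1) = 739/60 − (-349/60) = 272/15.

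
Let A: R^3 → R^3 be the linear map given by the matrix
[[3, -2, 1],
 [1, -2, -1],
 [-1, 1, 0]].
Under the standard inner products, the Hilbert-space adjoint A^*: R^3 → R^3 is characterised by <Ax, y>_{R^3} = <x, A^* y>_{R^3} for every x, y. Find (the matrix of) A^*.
A^* = A^T =
[[3, 1, -1],
 [-2, -2, 1],
 [1, -1, 0]]

For real matrices with standard dot products, the defining identity <Ax, y> = <x, A^* y> gives (Ax)^T y = x^T (A^*) y, i.e. x^T A^T y = x^T (A^*) y. Since this holds for all x, y, we must have A^* = A^T. Therefore
A^* =
[[3, 1, -1],
 [-2, -2, 1],
 [1, -1, 0]].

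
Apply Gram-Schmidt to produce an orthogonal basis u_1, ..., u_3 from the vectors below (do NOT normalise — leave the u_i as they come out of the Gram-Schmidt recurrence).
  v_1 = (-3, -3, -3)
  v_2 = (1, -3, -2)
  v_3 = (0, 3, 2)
Orthogonal basis:
  u_1 = (-3, -3, -3)
  u_2 = (7/3, -5/3, -2/3)
  u_3 = (1/26, 3/26, -2/13)

Apply the Gram-Schmidt recurrence
  u_1 = v_1
  u_i = v_i − Σ_{j<i} ((v_i · u_j) / (u_j · u_j)) · u_j.

Step by step this gives:
  u_1 = (-3, -3, -3)
  u_2 = (7/3, -5/3, -2/3)
  u_3 = (1/26, 3/26, -2/13)

Orthogonality check:
  u_2 · u_1 = 0 (should be 0)
  u_3 · u_1 = 0 (should be 0)
  u_3 · u_2 = 0 (should be 0)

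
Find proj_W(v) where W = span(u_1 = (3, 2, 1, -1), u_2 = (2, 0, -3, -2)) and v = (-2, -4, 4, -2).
proj_W(v) = (-254/115, -76/115, 172/115, 178/115)

Set up U = [u_1 | ... | u_2] ∈ R^(4×2). The projector onto W = col(U) is P = U (U^T U)^(-1) U^T.
Compute U^T U =
  [15, 5]
  [5, 17],
and U^T v = (-8, -12).
Solve U^T U · c = U^T v for the coefficients: c = (-38/115, -14/23). The projection is proj_W(v) = U c.
Check: (v - proj_W(v)) · u_1 = 0  (should be 0).
Check: (v - proj_W(v)) · u_2 = 0  (should be 0).
Result: proj_W(v) = (-254/115, -76/115, 172/115, 178/115).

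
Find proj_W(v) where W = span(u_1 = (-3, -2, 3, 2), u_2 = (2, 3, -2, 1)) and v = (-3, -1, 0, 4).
proj_W(v) = (-219/106, -1/106, 219/106, 349/106)

Set up U = [u_1 | ... | u_2] ∈ R^(4×2). The projector onto W = col(U) is P = U (U^T U)^(-1) U^T.
Compute U^T U =
  [26, -16]
  [-16, 18],
and U^T v = (19, -5).
Solve U^T U · c = U^T v for the coefficients: c = (131/106, 87/106). The projection is proj_W(v) = U c.
Check: (v - proj_W(v)) · u_1 = 0  (should be 0).
Check: (v - proj_W(v)) · u_2 = 0  (should be 0).
Result: proj_W(v) = (-219/106, -1/106, 219/106, 349/106).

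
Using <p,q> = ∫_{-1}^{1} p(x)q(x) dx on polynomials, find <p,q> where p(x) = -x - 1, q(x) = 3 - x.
<p,q> = -16/3

Expand the product: p(x)·q(x) = x^2 - 2*x - 3.
∫_{-1}^{1} of each monomial x^k gives [2/(k+1) if k even, 0 if k odd]. Integrating term-by-term (or equivalently evaluating the antiderivative F(x) = x^3/3 - x^2 - 3*x at the endpoints):
  F(1) − F(−1) = -11/3 − (5/3) = -16/3.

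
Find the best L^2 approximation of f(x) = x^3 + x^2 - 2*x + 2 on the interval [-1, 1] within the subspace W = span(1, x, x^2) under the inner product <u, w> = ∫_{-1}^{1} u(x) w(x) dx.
g(x) = x^2 - 7*x/5 + 2

The best approximation g ∈ W is the orthogonal projection of f onto W. Writing g = a_0 + a_1 x + a_2 x^2, the coefficients solve the normal equations G · a = b where
  G_{ij} = <φ_i, φ_j> and b_i = <f, φ_i>, with φ_0 = 1, φ_1 = x, φ_2 = x^2.
G =
  [2, 0, 2/3]
  [0, 2/3, 0]
  [2/3, 0, 2/5],
b = (14/3, -14/15, 26/15).
Solving gives a_0 = 2, a_1 = -7/5, a_2 = 1, so
  g(x) = x^2 - 7*x/5 + 2.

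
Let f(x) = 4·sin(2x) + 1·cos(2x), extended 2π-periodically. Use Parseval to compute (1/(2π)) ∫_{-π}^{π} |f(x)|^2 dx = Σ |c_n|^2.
Σ |c_n|^2 = 17/2

Expand |f|^2 and use orthogonality of {sin(nx), cos(mx)} on [-π, π]:
  ∫_{-π}^{π} sin(nx)^2 dx = π, ∫ cos(mx)^2 dx = π, and cross terms integrate to 0.
So ∫_{-π}^{π} f(x)^2 dx = 4^2 · π + 1^2 · π = (16 + 1)π.
Divide by 2π: (16 + 1)/2 = 17/2.
By Parseval, this equals Σ |c_n|^2.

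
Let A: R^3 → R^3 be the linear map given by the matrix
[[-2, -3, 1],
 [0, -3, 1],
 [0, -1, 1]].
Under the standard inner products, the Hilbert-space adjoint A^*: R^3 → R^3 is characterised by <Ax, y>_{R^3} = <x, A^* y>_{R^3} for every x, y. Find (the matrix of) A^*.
A^* = A^T =
[[-2, 0, 0],
 [-3, -3, -1],
 [1, 1, 1]]

For real matrices with standard dot products, the defining identity <Ax, y> = <x, A^* y> gives (Ax)^T y = x^T (A^*) y, i.e. x^T A^T y = x^T (A^*) y. Since this holds for all x, y, we must have A^* = A^T. Therefore
A^* =
[[-2, 0, 0],
 [-3, -3, -1],
 [1, 1, 1]].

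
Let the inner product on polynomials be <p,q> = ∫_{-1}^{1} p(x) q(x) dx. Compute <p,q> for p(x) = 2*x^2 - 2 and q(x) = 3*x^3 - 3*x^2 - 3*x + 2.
<p,q> = -56/15

Expand the product: p(x)·q(x) = 6*x^5 - 6*x^4 - 12*x^3 + 10*x^2 + 6*x - 4.
∫_{-1}^{1} of each monomial x^k gives [2/(k+1) if k even, 0 if k odd]. Integrating term-by-term (or equivalently evaluating the antiderivative F(x) = x^6 - 6*x^5/5 - 3*x^4 + 10*x^3/3 + 3*x^2 - 4*x at the endpoints):
  F(1) − F(−1) = -13/15 − (43/15) = -56/15.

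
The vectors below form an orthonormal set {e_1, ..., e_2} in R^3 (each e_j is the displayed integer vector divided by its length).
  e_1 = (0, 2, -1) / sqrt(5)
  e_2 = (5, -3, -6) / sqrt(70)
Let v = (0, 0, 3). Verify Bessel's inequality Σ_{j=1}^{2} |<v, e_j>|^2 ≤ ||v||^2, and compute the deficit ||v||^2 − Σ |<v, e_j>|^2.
Σ |<v, e_j>|^2 = 45/7; ||v||^2 = 9; deficit = 18/7

Write each e_j = u_j / sqrt(<u_j, u_j>) where u_j is the displayed integer vector. Then <v, e_j> = <v, u_j> / sqrt(<u_j, u_j>), so |<v, e_j>|^2 = <v, u_j>^2 / <u_j, u_j>.
Coefficients: <v, e_1> = -3/sqrt(5), <v, e_2> = -18/sqrt(70).
Square and sum: Σ |<v, e_j>|^2 = 45/7.
Compute ||v||^2 = v·v = 9.
Deficit = 9 − 45/7 = 18/7 ≥ 0, confirming Bessel's inequality. (The deficit equals ||v − Σ <v,e_j> e_j||^2, the squared distance from v to span{e_j}.)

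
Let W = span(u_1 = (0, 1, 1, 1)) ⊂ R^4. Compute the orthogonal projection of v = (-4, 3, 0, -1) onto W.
proj_W(v) = (0, 2/3, 2/3, 2/3)

Set up U = [u_1 | ... | u_1] ∈ R^(4×1). The projector onto W = col(U) is P = U (U^T U)^(-1) U^T.
Compute U^T U =
  [3],
and U^T v = (2).
Solve U^T U · c = U^T v for the coefficients: c = (2/3). The projection is proj_W(v) = U c.
Check: (v - proj_W(v)) · u_1 = 0  (should be 0).
Result: proj_W(v) = (0, 2/3, 2/3, 2/3).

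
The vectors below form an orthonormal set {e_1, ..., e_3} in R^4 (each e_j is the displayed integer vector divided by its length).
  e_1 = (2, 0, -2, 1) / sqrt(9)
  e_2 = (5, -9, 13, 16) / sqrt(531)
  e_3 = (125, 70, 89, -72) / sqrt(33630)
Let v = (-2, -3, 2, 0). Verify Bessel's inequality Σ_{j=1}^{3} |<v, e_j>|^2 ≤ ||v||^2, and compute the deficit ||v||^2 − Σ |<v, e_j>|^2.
Σ |<v, e_j>|^2 = 1231/95; ||v||^2 = 17; deficit = 384/95

Write each e_j = u_j / sqrt(<u_j, u_j>) where u_j is the displayed integer vector. Then <v, e_j> = <v, u_j> / sqrt(<u_j, u_j>), so |<v, e_j>|^2 = <v, u_j>^2 / <u_j, u_j>.
Coefficients: <v, e_1> = -8/sqrt(9), <v, e_2> = 43/sqrt(531), <v, e_3> = -282/sqrt(33630).
Square and sum: Σ |<v, e_j>|^2 = 1231/95.
Compute ||v||^2 = v·v = 17.
Deficit = 17 − 1231/95 = 384/95 ≥ 0, confirming Bessel's inequality. (The deficit equals ||v − Σ <v,e_j> e_j||^2, the squared distance from v to span{e_j}.)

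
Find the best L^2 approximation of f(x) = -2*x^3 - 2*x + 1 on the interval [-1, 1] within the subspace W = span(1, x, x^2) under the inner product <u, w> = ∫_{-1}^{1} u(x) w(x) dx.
g(x) = 1 - 16*x/5

The best approximation g ∈ W is the orthogonal projection of f onto W. Writing g = a_0 + a_1 x + a_2 x^2, the coefficients solve the normal equations G · a = b where
  G_{ij} = <φ_i, φ_j> and b_i = <f, φ_i>, with φ_0 = 1, φ_1 = x, φ_2 = x^2.
G =
  [2, 0, 2/3]
  [0, 2/3, 0]
  [2/3, 0, 2/5],
b = (2, -32/15, 2/3).
Solving gives a_0 = 1, a_1 = -16/5, a_2 = 0, so
  g(x) = 1 - 16*x/5.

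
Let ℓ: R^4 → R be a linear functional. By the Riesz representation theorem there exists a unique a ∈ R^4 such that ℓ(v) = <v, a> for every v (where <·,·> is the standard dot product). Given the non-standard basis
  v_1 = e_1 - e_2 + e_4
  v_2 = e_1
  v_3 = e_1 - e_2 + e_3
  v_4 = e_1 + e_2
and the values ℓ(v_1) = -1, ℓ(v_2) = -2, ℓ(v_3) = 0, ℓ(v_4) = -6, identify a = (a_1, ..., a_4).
a = (-2, -4, -2, -3)

Write a = (a_1, ..., a_4) in the standard basis. For each basis vector v_i, ℓ(v_i) = <v_i, a> is a linear equation in the a_j's. Collect the n equations into a matrix system V a = ℓ, where row i of V is v_i (expressed in the standard basis). Since V is invertible (lower-triangular with 1s on the diagonal, up to permutation), solve by back-substitution:
  V =
[[1, -1, 0, 1],
 [1, 0, 0, 0],
 [1, -1, 1, 0],
 [1, 1, 0, 0]]
  V a = (-1, -2, 0, -6)
Solving gives a = (-2, -4, -2, -3).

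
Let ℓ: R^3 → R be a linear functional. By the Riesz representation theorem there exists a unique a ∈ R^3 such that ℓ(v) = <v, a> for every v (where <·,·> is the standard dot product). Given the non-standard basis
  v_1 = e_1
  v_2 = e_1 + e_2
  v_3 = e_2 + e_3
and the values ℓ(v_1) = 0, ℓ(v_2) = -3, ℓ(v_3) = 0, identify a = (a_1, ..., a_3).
a = (0, -3, 3)

Write a = (a_1, ..., a_3) in the standard basis. For each basis vector v_i, ℓ(v_i) = <v_i, a> is a linear equation in the a_j's. Collect the n equations into a matrix system V a = ℓ, where row i of V is v_i (expressed in the standard basis). Since V is invertible (lower-triangular with 1s on the diagonal, up to permutation), solve by back-substitution:
  V =
[[1, 0, 0],
 [1, 1, 0],
 [0, 1, 1]]
  V a = (0, -3, 0)
Solving gives a = (0, -3, 3).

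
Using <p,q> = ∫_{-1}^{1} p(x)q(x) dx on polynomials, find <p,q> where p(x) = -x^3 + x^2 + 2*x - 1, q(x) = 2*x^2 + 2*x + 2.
<p,q> = -4/3

Expand the product: p(x)·q(x) = -2*x^5 + 4*x^3 + 4*x^2 + 2*x - 2.
∫_{-1}^{1} of each monomial x^k gives [2/(k+1) if k even, 0 if k odd]. Integrating term-by-term (or equivalently evaluating the antiderivative F(x) = -x^6/3 + x^4 + 4*x^3/3 + x^2 - 2*x at the endpoints):
  F(1) − F(−1) = 1 − (7/3) = -4/3.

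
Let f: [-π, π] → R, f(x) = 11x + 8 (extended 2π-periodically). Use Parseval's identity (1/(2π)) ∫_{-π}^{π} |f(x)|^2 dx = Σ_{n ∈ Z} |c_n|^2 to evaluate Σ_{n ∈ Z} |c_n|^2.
Σ |c_n|^2 = 121π^2/3 + 64

Expand and integrate term by term over [-π, π]:
  ∫ (11x)^2 dx = 121·(2π^3/3); ∫ 2·11·(8)·x dx = 0 (odd integrand); ∫ 8^2 dx = 64·2π.
So (1/(2π)) ∫_{-π}^{π} (11x + 8)^2 dx = 121π^2/3 + 64 = 121π^2/3 + 64.
Parseval ⇒ Σ |c_n|^2 = 121π^2/3 + 64.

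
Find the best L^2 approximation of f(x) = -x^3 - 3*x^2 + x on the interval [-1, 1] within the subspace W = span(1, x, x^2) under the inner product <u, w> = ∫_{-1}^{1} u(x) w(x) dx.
g(x) = -3*x^2 + 2*x/5

The best approximation g ∈ W is the orthogonal projection of f onto W. Writing g = a_0 + a_1 x + a_2 x^2, the coefficients solve the normal equations G · a = b where
  G_{ij} = <φ_i, φ_j> and b_i = <f, φ_i>, with φ_0 = 1, φ_1 = x, φ_2 = x^2.
G =
  [2, 0, 2/3]
  [0, 2/3, 0]
  [2/3, 0, 2/5],
b = (-2, 4/15, -6/5).
Solving gives a_0 = 0, a_1 = 2/5, a_2 = -3, so
  g(x) = -3*x^2 + 2*x/5.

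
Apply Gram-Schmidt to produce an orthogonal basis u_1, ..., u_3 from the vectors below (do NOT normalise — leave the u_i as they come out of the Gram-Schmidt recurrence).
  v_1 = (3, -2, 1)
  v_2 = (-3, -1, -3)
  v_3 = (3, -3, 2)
Orthogonal basis:
  u_1 = (3, -2, 1)
  u_2 = (-6/7, -17/7, -16/7)
  u_3 = (-105/166, -45/83, 135/166)

Apply the Gram-Schmidt recurrence
  u_1 = v_1
  u_i = v_i − Σ_{j<i} ((v_i · u_j) / (u_j · u_j)) · u_j.

Step by step this gives:
  u_1 = (3, -2, 1)
  u_2 = (-6/7, -17/7, -16/7)
  u_3 = (-105/166, -45/83, 135/166)

Orthogonality check:
  u_2 · u_1 = 0 (should be 0)
  u_3 · u_1 = 0 (should be 0)
  u_3 · u_2 = 0 (should be 0)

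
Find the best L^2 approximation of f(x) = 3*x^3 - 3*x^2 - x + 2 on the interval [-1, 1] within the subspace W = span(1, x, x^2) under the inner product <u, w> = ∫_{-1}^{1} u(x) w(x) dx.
g(x) = -3*x^2 + 4*x/5 + 2

The best approximation g ∈ W is the orthogonal projection of f onto W. Writing g = a_0 + a_1 x + a_2 x^2, the coefficients solve the normal equations G · a = b where
  G_{ij} = <φ_i, φ_j> and b_i = <f, φ_i>, with φ_0 = 1, φ_1 = x, φ_2 = x^2.
G =
  [2, 0, 2/3]
  [0, 2/3, 0]
  [2/3, 0, 2/5],
b = (2, 8/15, 2/15).
Solving gives a_0 = 2, a_1 = 4/5, a_2 = -3, so
  g(x) = -3*x^2 + 4*x/5 + 2.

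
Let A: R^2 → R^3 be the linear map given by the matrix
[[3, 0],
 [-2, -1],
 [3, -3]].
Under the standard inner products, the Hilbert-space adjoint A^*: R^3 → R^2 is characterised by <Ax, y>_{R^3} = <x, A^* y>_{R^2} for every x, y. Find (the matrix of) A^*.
A^* = A^T =
[[3, -2, 3],
 [0, -1, -3]]

For real matrices with standard dot products, the defining identity <Ax, y> = <x, A^* y> gives (Ax)^T y = x^T (A^*) y, i.e. x^T A^T y = x^T (A^*) y. Since this holds for all x, y, we must have A^* = A^T. Therefore
A^* =
[[3, -2, 3],
 [0, -1, -3]].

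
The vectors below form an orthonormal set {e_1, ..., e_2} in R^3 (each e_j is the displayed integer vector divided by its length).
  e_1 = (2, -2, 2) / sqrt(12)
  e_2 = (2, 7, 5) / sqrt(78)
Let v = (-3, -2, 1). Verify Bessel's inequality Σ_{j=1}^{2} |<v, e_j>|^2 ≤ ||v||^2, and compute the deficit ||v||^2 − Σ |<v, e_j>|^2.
Σ |<v, e_j>|^2 = 75/26; ||v||^2 = 14; deficit = 289/26

Write each e_j = u_j / sqrt(<u_j, u_j>) where u_j is the displayed integer vector. Then <v, e_j> = <v, u_j> / sqrt(<u_j, u_j>), so |<v, e_j>|^2 = <v, u_j>^2 / <u_j, u_j>.
Coefficients: <v, e_1> = 0/sqrt(12), <v, e_2> = -15/sqrt(78).
Square and sum: Σ |<v, e_j>|^2 = 75/26.
Compute ||v||^2 = v·v = 14.
Deficit = 14 − 75/26 = 289/26 ≥ 0, confirming Bessel's inequality. (The deficit equals ||v − Σ <v,e_j> e_j||^2, the squared distance from v to span{e_j}.)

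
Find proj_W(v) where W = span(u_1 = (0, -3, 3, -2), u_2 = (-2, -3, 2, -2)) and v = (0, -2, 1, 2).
proj_W(v) = (14/101, -66/101, 73/101, -44/101)

Set up U = [u_1 | ... | u_2] ∈ R^(4×2). The projector onto W = col(U) is P = U (U^T U)^(-1) U^T.
Compute U^T U =
  [22, 19]
  [19, 21],
and U^T v = (5, 4).
Solve U^T U · c = U^T v for the coefficients: c = (29/101, -7/101). The projection is proj_W(v) = U c.
Check: (v - proj_W(v)) · u_1 = 0  (should be 0).
Check: (v - proj_W(v)) · u_2 = 0  (should be 0).
Result: proj_W(v) = (14/101, -66/101, 73/101, -44/101).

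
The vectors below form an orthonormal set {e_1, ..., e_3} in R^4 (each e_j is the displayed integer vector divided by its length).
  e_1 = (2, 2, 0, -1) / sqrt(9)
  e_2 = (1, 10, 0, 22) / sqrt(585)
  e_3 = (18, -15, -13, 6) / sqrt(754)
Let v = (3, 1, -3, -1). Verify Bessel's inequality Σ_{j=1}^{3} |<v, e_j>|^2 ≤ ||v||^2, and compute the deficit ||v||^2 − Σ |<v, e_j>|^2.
Σ |<v, e_j>|^2 = 2322/145; ||v||^2 = 20; deficit = 578/145

Write each e_j = u_j / sqrt(<u_j, u_j>) where u_j is the displayed integer vector. Then <v, e_j> = <v, u_j> / sqrt(<u_j, u_j>), so |<v, e_j>|^2 = <v, u_j>^2 / <u_j, u_j>.
Coefficients: <v, e_1> = 9/sqrt(9), <v, e_2> = -9/sqrt(585), <v, e_3> = 72/sqrt(754).
Square and sum: Σ |<v, e_j>|^2 = 2322/145.
Compute ||v||^2 = v·v = 20.
Deficit = 20 − 2322/145 = 578/145 ≥ 0, confirming Bessel's inequality. (The deficit equals ||v − Σ <v,e_j> e_j||^2, the squared distance from v to span{e_j}.)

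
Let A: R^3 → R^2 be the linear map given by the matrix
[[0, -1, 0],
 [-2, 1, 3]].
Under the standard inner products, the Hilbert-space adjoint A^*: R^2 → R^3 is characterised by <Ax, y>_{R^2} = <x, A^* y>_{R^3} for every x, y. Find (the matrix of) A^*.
A^* = A^T =
[[0, -2],
 [-1, 1],
 [0, 3]]

For real matrices with standard dot products, the defining identity <Ax, y> = <x, A^* y> gives (Ax)^T y = x^T (A^*) y, i.e. x^T A^T y = x^T (A^*) y. Since this holds for all x, y, we must have A^* = A^T. Therefore
A^* =
[[0, -2],
 [-1, 1],
 [0, 3]].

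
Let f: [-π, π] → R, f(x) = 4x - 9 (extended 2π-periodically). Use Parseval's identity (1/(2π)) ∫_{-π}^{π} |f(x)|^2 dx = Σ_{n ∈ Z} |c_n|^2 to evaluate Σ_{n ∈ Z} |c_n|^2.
Σ |c_n|^2 = 16π^2/3 + 81

Expand and integrate term by term over [-π, π]:
  ∫ (4x)^2 dx = 16·(2π^3/3); ∫ 2·4·(-9)·x dx = 0 (odd integrand); ∫ (-9)^2 dx = 81·2π.
So (1/(2π)) ∫_{-π}^{π} (4x - 9)^2 dx = 16π^2/3 + 81 = 16π^2/3 + 81.
Parseval ⇒ Σ |c_n|^2 = 16π^2/3 + 81.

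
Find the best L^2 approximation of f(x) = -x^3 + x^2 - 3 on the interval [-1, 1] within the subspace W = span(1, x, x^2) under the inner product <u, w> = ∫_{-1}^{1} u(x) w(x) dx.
g(x) = x^2 - 3*x/5 - 3

The best approximation g ∈ W is the orthogonal projection of f onto W. Writing g = a_0 + a_1 x + a_2 x^2, the coefficients solve the normal equations G · a = b where
  G_{ij} = <φ_i, φ_j> and b_i = <f, φ_i>, with φ_0 = 1, φ_1 = x, φ_2 = x^2.
G =
  [2, 0, 2/3]
  [0, 2/3, 0]
  [2/3, 0, 2/5],
b = (-16/3, -2/5, -8/5).
Solving gives a_0 = -3, a_1 = -3/5, a_2 = 1, so
  g(x) = x^2 - 3*x/5 - 3.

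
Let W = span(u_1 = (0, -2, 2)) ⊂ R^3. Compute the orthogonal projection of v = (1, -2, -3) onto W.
proj_W(v) = (0, 1/2, -1/2)

Set up U = [u_1 | ... | u_1] ∈ R^(3×1). The projector onto W = col(U) is P = U (U^T U)^(-1) U^T.
Compute U^T U =
  [8],
and U^T v = (-2).
Solve U^T U · c = U^T v for the coefficients: c = (-1/4). The projection is proj_W(v) = U c.
Check: (v - proj_W(v)) · u_1 = 0  (should be 0).
Result: proj_W(v) = (0, 1/2, -1/2).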